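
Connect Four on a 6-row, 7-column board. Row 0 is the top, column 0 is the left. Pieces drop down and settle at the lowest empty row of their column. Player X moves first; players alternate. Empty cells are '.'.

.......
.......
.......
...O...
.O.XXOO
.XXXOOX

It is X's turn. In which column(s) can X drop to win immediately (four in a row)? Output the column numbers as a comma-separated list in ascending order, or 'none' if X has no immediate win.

col 0: drop X → WIN!
col 1: drop X → no win
col 2: drop X → no win
col 3: drop X → no win
col 4: drop X → no win
col 5: drop X → no win
col 6: drop X → no win

Answer: 0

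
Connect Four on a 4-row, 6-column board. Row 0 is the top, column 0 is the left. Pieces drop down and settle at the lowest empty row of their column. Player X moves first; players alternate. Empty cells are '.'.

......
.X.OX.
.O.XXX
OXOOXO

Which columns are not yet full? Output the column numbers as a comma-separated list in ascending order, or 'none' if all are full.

col 0: top cell = '.' → open
col 1: top cell = '.' → open
col 2: top cell = '.' → open
col 3: top cell = '.' → open
col 4: top cell = '.' → open
col 5: top cell = '.' → open

Answer: 0,1,2,3,4,5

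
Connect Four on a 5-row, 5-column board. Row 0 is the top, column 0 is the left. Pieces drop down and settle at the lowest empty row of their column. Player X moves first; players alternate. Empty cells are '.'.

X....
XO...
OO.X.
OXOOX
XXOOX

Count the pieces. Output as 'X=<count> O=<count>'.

X=8 O=8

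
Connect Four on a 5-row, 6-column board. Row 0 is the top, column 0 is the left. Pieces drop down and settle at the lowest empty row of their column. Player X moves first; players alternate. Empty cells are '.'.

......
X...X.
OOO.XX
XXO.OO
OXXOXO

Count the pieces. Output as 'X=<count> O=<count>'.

X=9 O=9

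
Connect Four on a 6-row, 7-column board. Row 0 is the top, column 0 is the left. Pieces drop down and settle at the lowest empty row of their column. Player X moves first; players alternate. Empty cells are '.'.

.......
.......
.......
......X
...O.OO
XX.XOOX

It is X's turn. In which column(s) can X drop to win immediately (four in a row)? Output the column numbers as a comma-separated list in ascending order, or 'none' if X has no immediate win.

Answer: 2

Derivation:
col 0: drop X → no win
col 1: drop X → no win
col 2: drop X → WIN!
col 3: drop X → no win
col 4: drop X → no win
col 5: drop X → no win
col 6: drop X → no win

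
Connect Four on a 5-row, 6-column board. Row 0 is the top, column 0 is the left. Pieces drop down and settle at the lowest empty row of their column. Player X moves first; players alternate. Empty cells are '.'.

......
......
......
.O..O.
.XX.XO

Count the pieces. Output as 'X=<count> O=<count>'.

X=3 O=3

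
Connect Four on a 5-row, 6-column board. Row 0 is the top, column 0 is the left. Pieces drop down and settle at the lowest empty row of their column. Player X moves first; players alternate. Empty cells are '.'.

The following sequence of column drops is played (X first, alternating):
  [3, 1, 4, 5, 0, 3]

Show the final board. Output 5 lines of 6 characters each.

Answer: ......
......
......
...O..
XO.XXO

Derivation:
Move 1: X drops in col 3, lands at row 4
Move 2: O drops in col 1, lands at row 4
Move 3: X drops in col 4, lands at row 4
Move 4: O drops in col 5, lands at row 4
Move 5: X drops in col 0, lands at row 4
Move 6: O drops in col 3, lands at row 3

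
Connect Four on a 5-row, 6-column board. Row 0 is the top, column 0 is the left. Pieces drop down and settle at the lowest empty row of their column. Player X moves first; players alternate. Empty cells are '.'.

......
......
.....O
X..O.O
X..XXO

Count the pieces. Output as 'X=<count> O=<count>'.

X=4 O=4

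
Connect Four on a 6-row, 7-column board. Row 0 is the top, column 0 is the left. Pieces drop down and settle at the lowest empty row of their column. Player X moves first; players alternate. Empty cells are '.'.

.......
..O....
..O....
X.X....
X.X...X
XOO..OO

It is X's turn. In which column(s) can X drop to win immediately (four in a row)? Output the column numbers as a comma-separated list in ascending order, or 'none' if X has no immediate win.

col 0: drop X → WIN!
col 1: drop X → no win
col 2: drop X → no win
col 3: drop X → no win
col 4: drop X → no win
col 5: drop X → no win
col 6: drop X → no win

Answer: 0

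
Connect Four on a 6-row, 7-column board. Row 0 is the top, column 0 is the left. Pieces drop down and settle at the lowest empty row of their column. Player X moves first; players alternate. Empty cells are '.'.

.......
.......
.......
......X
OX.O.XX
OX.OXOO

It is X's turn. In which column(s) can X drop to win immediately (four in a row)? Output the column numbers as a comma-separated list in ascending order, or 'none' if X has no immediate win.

Answer: none

Derivation:
col 0: drop X → no win
col 1: drop X → no win
col 2: drop X → no win
col 3: drop X → no win
col 4: drop X → no win
col 5: drop X → no win
col 6: drop X → no win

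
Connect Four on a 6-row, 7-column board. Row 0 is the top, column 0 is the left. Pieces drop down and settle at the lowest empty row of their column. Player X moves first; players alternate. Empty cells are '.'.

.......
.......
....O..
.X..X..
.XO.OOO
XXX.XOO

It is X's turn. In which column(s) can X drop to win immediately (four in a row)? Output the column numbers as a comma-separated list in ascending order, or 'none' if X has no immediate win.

col 0: drop X → no win
col 1: drop X → WIN!
col 2: drop X → no win
col 3: drop X → WIN!
col 4: drop X → no win
col 5: drop X → no win
col 6: drop X → no win

Answer: 1,3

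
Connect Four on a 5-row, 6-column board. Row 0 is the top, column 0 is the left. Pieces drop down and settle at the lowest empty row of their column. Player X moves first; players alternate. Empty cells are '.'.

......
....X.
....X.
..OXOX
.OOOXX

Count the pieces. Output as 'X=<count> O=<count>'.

X=6 O=5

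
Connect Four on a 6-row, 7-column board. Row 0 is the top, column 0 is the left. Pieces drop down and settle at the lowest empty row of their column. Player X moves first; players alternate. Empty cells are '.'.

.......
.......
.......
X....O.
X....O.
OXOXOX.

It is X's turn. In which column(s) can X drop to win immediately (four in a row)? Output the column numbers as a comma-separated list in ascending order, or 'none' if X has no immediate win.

Answer: none

Derivation:
col 0: drop X → no win
col 1: drop X → no win
col 2: drop X → no win
col 3: drop X → no win
col 4: drop X → no win
col 5: drop X → no win
col 6: drop X → no win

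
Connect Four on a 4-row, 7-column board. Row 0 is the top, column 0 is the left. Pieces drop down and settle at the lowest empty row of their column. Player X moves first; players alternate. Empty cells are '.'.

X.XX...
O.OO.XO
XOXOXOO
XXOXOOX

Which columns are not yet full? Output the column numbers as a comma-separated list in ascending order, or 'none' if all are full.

Answer: 1,4,5,6

Derivation:
col 0: top cell = 'X' → FULL
col 1: top cell = '.' → open
col 2: top cell = 'X' → FULL
col 3: top cell = 'X' → FULL
col 4: top cell = '.' → open
col 5: top cell = '.' → open
col 6: top cell = '.' → open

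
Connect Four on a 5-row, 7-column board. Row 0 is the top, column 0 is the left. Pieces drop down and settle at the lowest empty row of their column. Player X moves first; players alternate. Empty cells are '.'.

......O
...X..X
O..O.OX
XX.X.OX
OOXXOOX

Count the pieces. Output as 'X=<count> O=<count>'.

X=10 O=9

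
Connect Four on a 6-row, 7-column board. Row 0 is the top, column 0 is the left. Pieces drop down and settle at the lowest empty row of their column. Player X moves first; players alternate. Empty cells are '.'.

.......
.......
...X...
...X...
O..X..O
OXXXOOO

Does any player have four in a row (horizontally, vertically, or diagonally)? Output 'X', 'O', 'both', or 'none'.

X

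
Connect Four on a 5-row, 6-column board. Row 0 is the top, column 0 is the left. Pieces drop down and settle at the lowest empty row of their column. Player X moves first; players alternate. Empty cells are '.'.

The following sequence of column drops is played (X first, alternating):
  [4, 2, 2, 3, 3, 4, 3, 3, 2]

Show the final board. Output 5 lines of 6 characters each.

Move 1: X drops in col 4, lands at row 4
Move 2: O drops in col 2, lands at row 4
Move 3: X drops in col 2, lands at row 3
Move 4: O drops in col 3, lands at row 4
Move 5: X drops in col 3, lands at row 3
Move 6: O drops in col 4, lands at row 3
Move 7: X drops in col 3, lands at row 2
Move 8: O drops in col 3, lands at row 1
Move 9: X drops in col 2, lands at row 2

Answer: ......
...O..
..XX..
..XXO.
..OOX.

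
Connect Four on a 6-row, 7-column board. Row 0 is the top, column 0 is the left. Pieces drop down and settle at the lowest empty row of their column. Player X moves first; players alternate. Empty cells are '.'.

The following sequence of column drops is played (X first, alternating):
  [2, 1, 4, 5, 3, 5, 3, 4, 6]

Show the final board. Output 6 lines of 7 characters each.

Move 1: X drops in col 2, lands at row 5
Move 2: O drops in col 1, lands at row 5
Move 3: X drops in col 4, lands at row 5
Move 4: O drops in col 5, lands at row 5
Move 5: X drops in col 3, lands at row 5
Move 6: O drops in col 5, lands at row 4
Move 7: X drops in col 3, lands at row 4
Move 8: O drops in col 4, lands at row 4
Move 9: X drops in col 6, lands at row 5

Answer: .......
.......
.......
.......
...XOO.
.OXXXOX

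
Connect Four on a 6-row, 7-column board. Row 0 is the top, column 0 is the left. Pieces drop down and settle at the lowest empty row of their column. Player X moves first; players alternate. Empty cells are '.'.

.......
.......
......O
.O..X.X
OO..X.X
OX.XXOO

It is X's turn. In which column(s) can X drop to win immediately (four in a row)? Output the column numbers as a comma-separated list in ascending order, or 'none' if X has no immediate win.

Answer: 2,4

Derivation:
col 0: drop X → no win
col 1: drop X → no win
col 2: drop X → WIN!
col 3: drop X → no win
col 4: drop X → WIN!
col 5: drop X → no win
col 6: drop X → no win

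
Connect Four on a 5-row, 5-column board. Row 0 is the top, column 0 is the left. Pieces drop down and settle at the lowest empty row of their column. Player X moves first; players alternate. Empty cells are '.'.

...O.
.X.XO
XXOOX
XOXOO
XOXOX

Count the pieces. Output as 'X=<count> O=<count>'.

X=10 O=9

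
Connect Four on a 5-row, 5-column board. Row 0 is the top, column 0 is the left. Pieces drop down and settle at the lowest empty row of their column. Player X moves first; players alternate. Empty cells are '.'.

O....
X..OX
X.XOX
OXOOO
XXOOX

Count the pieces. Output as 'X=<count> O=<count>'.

X=9 O=9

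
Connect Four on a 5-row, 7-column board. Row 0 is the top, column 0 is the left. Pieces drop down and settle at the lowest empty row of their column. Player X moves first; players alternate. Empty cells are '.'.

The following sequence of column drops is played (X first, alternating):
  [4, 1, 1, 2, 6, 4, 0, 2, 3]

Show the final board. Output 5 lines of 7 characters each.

Answer: .......
.......
.......
.XO.O..
XOOXX.X

Derivation:
Move 1: X drops in col 4, lands at row 4
Move 2: O drops in col 1, lands at row 4
Move 3: X drops in col 1, lands at row 3
Move 4: O drops in col 2, lands at row 4
Move 5: X drops in col 6, lands at row 4
Move 6: O drops in col 4, lands at row 3
Move 7: X drops in col 0, lands at row 4
Move 8: O drops in col 2, lands at row 3
Move 9: X drops in col 3, lands at row 4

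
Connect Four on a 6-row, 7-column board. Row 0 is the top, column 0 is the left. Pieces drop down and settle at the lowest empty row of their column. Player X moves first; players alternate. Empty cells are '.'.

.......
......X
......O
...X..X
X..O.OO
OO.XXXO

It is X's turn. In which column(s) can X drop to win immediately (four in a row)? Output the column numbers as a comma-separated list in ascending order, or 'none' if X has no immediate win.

Answer: 2

Derivation:
col 0: drop X → no win
col 1: drop X → no win
col 2: drop X → WIN!
col 3: drop X → no win
col 4: drop X → no win
col 5: drop X → no win
col 6: drop X → no win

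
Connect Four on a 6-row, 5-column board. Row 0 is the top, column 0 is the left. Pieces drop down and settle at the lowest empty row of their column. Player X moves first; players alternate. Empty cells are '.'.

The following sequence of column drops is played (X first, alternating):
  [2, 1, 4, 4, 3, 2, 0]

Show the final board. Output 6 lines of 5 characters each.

Answer: .....
.....
.....
.....
..O.O
XOXXX

Derivation:
Move 1: X drops in col 2, lands at row 5
Move 2: O drops in col 1, lands at row 5
Move 3: X drops in col 4, lands at row 5
Move 4: O drops in col 4, lands at row 4
Move 5: X drops in col 3, lands at row 5
Move 6: O drops in col 2, lands at row 4
Move 7: X drops in col 0, lands at row 5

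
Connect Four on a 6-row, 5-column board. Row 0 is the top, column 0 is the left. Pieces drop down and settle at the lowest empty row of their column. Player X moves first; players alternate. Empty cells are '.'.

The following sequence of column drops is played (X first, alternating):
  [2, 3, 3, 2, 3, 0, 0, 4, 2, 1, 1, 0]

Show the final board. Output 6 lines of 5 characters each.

Answer: .....
.....
.....
O.XX.
XXOX.
OOXOO

Derivation:
Move 1: X drops in col 2, lands at row 5
Move 2: O drops in col 3, lands at row 5
Move 3: X drops in col 3, lands at row 4
Move 4: O drops in col 2, lands at row 4
Move 5: X drops in col 3, lands at row 3
Move 6: O drops in col 0, lands at row 5
Move 7: X drops in col 0, lands at row 4
Move 8: O drops in col 4, lands at row 5
Move 9: X drops in col 2, lands at row 3
Move 10: O drops in col 1, lands at row 5
Move 11: X drops in col 1, lands at row 4
Move 12: O drops in col 0, lands at row 3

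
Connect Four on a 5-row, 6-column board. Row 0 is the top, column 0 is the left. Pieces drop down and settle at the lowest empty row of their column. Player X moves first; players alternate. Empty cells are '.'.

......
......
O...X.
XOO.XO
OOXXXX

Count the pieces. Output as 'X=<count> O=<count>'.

X=7 O=6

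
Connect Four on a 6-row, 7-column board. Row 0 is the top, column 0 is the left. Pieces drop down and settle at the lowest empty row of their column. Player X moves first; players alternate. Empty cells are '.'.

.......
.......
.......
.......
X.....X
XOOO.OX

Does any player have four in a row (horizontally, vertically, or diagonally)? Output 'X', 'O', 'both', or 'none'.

none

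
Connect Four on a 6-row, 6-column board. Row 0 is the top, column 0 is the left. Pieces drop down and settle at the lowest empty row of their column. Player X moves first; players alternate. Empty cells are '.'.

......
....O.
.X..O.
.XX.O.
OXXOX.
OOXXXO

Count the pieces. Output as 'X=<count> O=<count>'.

X=9 O=8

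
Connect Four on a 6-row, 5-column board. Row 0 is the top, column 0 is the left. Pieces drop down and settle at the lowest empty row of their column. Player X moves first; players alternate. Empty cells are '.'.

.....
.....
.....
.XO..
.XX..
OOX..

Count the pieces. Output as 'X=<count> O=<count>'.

X=4 O=3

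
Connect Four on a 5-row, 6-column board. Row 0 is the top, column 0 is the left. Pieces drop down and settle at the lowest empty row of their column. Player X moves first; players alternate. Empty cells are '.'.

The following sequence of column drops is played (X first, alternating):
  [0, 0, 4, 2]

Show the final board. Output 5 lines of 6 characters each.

Move 1: X drops in col 0, lands at row 4
Move 2: O drops in col 0, lands at row 3
Move 3: X drops in col 4, lands at row 4
Move 4: O drops in col 2, lands at row 4

Answer: ......
......
......
O.....
X.O.X.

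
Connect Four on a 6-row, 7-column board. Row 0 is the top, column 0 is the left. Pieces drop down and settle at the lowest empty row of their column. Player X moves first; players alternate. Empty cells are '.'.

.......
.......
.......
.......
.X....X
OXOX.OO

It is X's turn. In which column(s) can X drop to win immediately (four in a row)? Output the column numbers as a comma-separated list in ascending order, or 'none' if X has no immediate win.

Answer: none

Derivation:
col 0: drop X → no win
col 1: drop X → no win
col 2: drop X → no win
col 3: drop X → no win
col 4: drop X → no win
col 5: drop X → no win
col 6: drop X → no win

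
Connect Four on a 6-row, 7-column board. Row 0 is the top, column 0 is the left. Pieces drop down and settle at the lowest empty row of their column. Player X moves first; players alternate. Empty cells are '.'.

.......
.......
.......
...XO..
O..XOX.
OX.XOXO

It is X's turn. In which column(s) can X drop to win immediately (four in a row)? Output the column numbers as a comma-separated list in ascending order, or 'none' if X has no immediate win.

Answer: 3

Derivation:
col 0: drop X → no win
col 1: drop X → no win
col 2: drop X → no win
col 3: drop X → WIN!
col 4: drop X → no win
col 5: drop X → no win
col 6: drop X → no win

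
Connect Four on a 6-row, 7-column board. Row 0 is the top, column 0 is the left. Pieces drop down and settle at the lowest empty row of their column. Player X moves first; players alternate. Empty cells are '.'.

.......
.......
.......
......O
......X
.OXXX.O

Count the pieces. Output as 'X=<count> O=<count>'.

X=4 O=3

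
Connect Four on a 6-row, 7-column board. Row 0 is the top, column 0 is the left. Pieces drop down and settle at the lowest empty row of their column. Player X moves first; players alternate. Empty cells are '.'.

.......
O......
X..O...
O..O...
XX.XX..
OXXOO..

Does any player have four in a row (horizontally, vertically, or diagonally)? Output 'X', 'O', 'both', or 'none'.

none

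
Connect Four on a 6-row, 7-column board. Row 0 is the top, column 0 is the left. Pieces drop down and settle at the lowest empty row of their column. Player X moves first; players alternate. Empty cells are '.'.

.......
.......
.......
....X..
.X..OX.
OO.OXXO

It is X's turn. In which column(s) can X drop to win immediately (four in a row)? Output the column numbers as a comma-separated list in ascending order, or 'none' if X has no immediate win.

Answer: none

Derivation:
col 0: drop X → no win
col 1: drop X → no win
col 2: drop X → no win
col 3: drop X → no win
col 4: drop X → no win
col 5: drop X → no win
col 6: drop X → no win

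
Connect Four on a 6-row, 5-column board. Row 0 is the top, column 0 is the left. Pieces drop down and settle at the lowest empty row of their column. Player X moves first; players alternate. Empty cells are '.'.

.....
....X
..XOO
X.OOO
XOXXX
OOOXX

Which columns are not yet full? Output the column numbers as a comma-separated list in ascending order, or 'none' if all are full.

col 0: top cell = '.' → open
col 1: top cell = '.' → open
col 2: top cell = '.' → open
col 3: top cell = '.' → open
col 4: top cell = '.' → open

Answer: 0,1,2,3,4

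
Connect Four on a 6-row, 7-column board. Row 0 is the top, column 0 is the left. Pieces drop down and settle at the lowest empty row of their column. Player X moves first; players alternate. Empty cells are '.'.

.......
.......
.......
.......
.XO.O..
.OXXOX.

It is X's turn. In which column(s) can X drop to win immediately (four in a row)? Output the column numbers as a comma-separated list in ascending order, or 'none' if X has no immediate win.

col 0: drop X → no win
col 1: drop X → no win
col 2: drop X → no win
col 3: drop X → no win
col 4: drop X → no win
col 5: drop X → no win
col 6: drop X → no win

Answer: none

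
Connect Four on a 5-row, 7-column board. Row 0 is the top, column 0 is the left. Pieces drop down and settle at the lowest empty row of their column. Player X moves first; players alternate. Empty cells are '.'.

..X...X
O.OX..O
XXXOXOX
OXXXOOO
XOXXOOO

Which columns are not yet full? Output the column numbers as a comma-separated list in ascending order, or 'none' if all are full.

Answer: 0,1,3,4,5

Derivation:
col 0: top cell = '.' → open
col 1: top cell = '.' → open
col 2: top cell = 'X' → FULL
col 3: top cell = '.' → open
col 4: top cell = '.' → open
col 5: top cell = '.' → open
col 6: top cell = 'X' → FULL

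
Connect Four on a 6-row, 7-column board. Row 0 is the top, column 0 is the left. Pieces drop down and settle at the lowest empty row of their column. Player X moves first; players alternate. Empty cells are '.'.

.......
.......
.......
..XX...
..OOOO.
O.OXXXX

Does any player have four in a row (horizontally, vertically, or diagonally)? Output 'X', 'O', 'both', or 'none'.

both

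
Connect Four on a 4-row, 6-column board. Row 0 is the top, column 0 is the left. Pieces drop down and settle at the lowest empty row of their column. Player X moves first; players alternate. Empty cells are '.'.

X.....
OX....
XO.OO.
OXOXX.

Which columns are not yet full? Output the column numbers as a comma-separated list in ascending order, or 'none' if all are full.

col 0: top cell = 'X' → FULL
col 1: top cell = '.' → open
col 2: top cell = '.' → open
col 3: top cell = '.' → open
col 4: top cell = '.' → open
col 5: top cell = '.' → open

Answer: 1,2,3,4,5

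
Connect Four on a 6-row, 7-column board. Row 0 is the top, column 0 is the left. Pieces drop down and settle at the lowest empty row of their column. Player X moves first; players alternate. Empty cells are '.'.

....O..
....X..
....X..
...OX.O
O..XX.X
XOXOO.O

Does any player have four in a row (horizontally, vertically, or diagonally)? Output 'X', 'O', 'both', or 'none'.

X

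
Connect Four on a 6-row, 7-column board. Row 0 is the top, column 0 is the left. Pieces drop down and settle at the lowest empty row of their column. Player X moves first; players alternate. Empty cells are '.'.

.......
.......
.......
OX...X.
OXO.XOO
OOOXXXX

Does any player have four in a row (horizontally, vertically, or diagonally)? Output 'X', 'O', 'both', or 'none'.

X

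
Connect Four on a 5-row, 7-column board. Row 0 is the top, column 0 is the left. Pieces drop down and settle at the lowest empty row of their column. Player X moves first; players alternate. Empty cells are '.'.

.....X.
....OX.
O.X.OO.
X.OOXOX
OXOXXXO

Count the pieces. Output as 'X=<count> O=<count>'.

X=10 O=10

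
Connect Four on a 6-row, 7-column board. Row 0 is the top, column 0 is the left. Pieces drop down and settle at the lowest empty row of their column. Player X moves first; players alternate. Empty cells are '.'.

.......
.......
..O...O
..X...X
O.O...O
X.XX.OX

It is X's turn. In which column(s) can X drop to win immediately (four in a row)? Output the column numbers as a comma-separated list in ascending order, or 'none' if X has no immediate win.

col 0: drop X → no win
col 1: drop X → WIN!
col 2: drop X → no win
col 3: drop X → no win
col 4: drop X → no win
col 5: drop X → no win
col 6: drop X → no win

Answer: 1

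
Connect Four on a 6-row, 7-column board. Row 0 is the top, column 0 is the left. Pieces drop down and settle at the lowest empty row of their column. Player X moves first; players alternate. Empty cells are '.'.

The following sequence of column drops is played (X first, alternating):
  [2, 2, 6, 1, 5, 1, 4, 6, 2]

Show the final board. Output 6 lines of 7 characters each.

Answer: .......
.......
.......
..X....
.OO...O
.OX.XXX

Derivation:
Move 1: X drops in col 2, lands at row 5
Move 2: O drops in col 2, lands at row 4
Move 3: X drops in col 6, lands at row 5
Move 4: O drops in col 1, lands at row 5
Move 5: X drops in col 5, lands at row 5
Move 6: O drops in col 1, lands at row 4
Move 7: X drops in col 4, lands at row 5
Move 8: O drops in col 6, lands at row 4
Move 9: X drops in col 2, lands at row 3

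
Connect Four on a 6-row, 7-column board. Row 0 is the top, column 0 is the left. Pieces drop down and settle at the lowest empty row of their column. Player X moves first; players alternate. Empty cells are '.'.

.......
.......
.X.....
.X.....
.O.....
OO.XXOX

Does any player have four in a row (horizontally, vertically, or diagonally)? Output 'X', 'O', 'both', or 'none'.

none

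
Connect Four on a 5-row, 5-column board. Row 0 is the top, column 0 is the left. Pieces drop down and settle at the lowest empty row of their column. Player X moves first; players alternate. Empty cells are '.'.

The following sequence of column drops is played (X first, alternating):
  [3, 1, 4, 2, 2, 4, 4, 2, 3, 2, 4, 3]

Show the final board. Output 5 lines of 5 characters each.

Move 1: X drops in col 3, lands at row 4
Move 2: O drops in col 1, lands at row 4
Move 3: X drops in col 4, lands at row 4
Move 4: O drops in col 2, lands at row 4
Move 5: X drops in col 2, lands at row 3
Move 6: O drops in col 4, lands at row 3
Move 7: X drops in col 4, lands at row 2
Move 8: O drops in col 2, lands at row 2
Move 9: X drops in col 3, lands at row 3
Move 10: O drops in col 2, lands at row 1
Move 11: X drops in col 4, lands at row 1
Move 12: O drops in col 3, lands at row 2

Answer: .....
..O.X
..OOX
..XXO
.OOXX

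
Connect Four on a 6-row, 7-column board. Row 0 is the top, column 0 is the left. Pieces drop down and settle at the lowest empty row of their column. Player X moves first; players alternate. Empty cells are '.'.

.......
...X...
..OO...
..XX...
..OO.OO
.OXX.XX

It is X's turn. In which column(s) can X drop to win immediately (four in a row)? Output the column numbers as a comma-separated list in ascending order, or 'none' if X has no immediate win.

col 0: drop X → no win
col 1: drop X → no win
col 2: drop X → no win
col 3: drop X → no win
col 4: drop X → WIN!
col 5: drop X → no win
col 6: drop X → no win

Answer: 4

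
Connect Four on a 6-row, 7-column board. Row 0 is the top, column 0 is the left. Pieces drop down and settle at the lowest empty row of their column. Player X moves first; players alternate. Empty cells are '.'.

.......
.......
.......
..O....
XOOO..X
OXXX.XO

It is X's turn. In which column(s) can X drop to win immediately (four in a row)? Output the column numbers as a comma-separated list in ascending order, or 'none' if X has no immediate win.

col 0: drop X → no win
col 1: drop X → no win
col 2: drop X → no win
col 3: drop X → no win
col 4: drop X → WIN!
col 5: drop X → no win
col 6: drop X → no win

Answer: 4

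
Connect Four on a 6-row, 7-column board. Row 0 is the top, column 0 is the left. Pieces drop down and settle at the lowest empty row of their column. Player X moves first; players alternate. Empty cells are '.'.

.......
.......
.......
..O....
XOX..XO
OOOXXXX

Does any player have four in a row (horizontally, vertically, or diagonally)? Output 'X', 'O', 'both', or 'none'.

X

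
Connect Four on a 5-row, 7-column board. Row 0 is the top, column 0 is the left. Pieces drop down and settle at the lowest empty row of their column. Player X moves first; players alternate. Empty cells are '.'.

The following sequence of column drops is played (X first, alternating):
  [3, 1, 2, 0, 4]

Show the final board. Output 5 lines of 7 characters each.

Answer: .......
.......
.......
.......
OOXXX..

Derivation:
Move 1: X drops in col 3, lands at row 4
Move 2: O drops in col 1, lands at row 4
Move 3: X drops in col 2, lands at row 4
Move 4: O drops in col 0, lands at row 4
Move 5: X drops in col 4, lands at row 4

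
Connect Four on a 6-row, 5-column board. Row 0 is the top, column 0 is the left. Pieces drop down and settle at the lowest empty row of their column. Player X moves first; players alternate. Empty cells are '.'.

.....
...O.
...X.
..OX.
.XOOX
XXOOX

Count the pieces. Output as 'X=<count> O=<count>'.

X=7 O=6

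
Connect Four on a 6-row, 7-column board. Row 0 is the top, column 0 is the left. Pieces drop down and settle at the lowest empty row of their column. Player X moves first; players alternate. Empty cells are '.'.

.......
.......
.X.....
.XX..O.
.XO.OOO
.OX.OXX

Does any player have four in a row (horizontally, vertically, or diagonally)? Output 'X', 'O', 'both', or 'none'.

none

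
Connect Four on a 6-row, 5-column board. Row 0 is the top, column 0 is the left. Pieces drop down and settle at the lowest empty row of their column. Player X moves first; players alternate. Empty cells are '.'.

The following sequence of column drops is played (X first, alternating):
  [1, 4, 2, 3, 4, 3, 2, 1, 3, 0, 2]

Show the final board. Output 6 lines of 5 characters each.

Answer: .....
.....
.....
..XX.
.OXOX
OXXOO

Derivation:
Move 1: X drops in col 1, lands at row 5
Move 2: O drops in col 4, lands at row 5
Move 3: X drops in col 2, lands at row 5
Move 4: O drops in col 3, lands at row 5
Move 5: X drops in col 4, lands at row 4
Move 6: O drops in col 3, lands at row 4
Move 7: X drops in col 2, lands at row 4
Move 8: O drops in col 1, lands at row 4
Move 9: X drops in col 3, lands at row 3
Move 10: O drops in col 0, lands at row 5
Move 11: X drops in col 2, lands at row 3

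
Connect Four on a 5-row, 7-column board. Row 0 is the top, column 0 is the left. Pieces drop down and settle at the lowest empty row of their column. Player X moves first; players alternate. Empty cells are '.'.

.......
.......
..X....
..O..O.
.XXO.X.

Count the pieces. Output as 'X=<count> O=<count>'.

X=4 O=3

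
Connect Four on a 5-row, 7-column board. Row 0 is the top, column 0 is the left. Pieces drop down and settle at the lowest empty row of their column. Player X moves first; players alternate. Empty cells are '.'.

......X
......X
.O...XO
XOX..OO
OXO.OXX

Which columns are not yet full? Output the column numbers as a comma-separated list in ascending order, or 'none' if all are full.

Answer: 0,1,2,3,4,5

Derivation:
col 0: top cell = '.' → open
col 1: top cell = '.' → open
col 2: top cell = '.' → open
col 3: top cell = '.' → open
col 4: top cell = '.' → open
col 5: top cell = '.' → open
col 6: top cell = 'X' → FULL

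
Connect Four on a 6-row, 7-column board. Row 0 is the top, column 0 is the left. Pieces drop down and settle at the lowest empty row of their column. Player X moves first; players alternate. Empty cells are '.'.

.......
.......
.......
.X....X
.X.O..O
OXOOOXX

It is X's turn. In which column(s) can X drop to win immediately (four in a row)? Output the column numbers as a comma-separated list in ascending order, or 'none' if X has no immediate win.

Answer: 1

Derivation:
col 0: drop X → no win
col 1: drop X → WIN!
col 2: drop X → no win
col 3: drop X → no win
col 4: drop X → no win
col 5: drop X → no win
col 6: drop X → no win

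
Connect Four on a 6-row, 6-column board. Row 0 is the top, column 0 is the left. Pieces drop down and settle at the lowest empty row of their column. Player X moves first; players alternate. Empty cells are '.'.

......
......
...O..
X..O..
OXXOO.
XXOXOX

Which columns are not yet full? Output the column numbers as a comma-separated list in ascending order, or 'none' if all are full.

Answer: 0,1,2,3,4,5

Derivation:
col 0: top cell = '.' → open
col 1: top cell = '.' → open
col 2: top cell = '.' → open
col 3: top cell = '.' → open
col 4: top cell = '.' → open
col 5: top cell = '.' → open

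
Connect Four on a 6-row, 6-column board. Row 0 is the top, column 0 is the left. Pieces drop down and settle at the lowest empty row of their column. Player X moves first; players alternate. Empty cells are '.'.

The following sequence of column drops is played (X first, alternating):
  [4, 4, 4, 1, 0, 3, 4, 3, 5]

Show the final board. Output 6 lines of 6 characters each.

Move 1: X drops in col 4, lands at row 5
Move 2: O drops in col 4, lands at row 4
Move 3: X drops in col 4, lands at row 3
Move 4: O drops in col 1, lands at row 5
Move 5: X drops in col 0, lands at row 5
Move 6: O drops in col 3, lands at row 5
Move 7: X drops in col 4, lands at row 2
Move 8: O drops in col 3, lands at row 4
Move 9: X drops in col 5, lands at row 5

Answer: ......
......
....X.
....X.
...OO.
XO.OXX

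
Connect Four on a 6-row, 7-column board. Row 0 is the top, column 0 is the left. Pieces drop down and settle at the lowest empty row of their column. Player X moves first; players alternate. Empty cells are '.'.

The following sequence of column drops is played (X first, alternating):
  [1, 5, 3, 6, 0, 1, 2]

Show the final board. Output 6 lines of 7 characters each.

Move 1: X drops in col 1, lands at row 5
Move 2: O drops in col 5, lands at row 5
Move 3: X drops in col 3, lands at row 5
Move 4: O drops in col 6, lands at row 5
Move 5: X drops in col 0, lands at row 5
Move 6: O drops in col 1, lands at row 4
Move 7: X drops in col 2, lands at row 5

Answer: .......
.......
.......
.......
.O.....
XXXX.OO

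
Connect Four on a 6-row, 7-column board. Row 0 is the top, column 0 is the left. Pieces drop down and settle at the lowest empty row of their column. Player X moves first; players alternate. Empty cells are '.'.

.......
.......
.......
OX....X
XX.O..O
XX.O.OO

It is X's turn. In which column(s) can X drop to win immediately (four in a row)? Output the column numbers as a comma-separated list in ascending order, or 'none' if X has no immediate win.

col 0: drop X → no win
col 1: drop X → WIN!
col 2: drop X → no win
col 3: drop X → no win
col 4: drop X → no win
col 5: drop X → no win
col 6: drop X → no win

Answer: 1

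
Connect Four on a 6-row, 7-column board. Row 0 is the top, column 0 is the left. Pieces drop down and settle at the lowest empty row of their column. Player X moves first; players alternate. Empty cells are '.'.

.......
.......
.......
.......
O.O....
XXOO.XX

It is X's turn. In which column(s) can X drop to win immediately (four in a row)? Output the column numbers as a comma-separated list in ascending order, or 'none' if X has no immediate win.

Answer: none

Derivation:
col 0: drop X → no win
col 1: drop X → no win
col 2: drop X → no win
col 3: drop X → no win
col 4: drop X → no win
col 5: drop X → no win
col 6: drop X → no win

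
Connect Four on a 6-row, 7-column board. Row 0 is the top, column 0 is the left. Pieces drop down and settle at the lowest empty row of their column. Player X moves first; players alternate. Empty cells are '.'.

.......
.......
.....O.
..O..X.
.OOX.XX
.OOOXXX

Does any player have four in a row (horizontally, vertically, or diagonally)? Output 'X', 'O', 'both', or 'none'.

none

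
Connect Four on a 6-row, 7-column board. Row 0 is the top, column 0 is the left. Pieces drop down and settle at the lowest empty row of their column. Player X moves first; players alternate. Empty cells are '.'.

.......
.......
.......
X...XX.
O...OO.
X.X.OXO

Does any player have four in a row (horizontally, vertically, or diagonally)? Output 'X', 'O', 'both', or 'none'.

none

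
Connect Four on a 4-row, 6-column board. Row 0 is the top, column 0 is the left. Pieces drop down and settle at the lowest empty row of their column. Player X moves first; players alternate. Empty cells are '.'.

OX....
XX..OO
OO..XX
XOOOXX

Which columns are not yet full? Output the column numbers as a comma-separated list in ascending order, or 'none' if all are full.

col 0: top cell = 'O' → FULL
col 1: top cell = 'X' → FULL
col 2: top cell = '.' → open
col 3: top cell = '.' → open
col 4: top cell = '.' → open
col 5: top cell = '.' → open

Answer: 2,3,4,5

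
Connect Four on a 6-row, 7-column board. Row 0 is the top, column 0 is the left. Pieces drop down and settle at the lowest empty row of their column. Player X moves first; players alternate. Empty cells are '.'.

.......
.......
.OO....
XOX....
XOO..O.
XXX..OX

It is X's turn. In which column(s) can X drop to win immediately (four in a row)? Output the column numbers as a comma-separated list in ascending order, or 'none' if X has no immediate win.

col 0: drop X → WIN!
col 1: drop X → no win
col 2: drop X → no win
col 3: drop X → WIN!
col 4: drop X → no win
col 5: drop X → no win
col 6: drop X → no win

Answer: 0,3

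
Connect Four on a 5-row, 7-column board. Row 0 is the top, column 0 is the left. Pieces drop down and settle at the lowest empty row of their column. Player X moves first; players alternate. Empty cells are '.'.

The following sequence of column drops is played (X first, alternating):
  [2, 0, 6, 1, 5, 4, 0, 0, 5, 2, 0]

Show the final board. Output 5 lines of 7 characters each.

Answer: .......
X......
O......
X.O..X.
OOX.OXX

Derivation:
Move 1: X drops in col 2, lands at row 4
Move 2: O drops in col 0, lands at row 4
Move 3: X drops in col 6, lands at row 4
Move 4: O drops in col 1, lands at row 4
Move 5: X drops in col 5, lands at row 4
Move 6: O drops in col 4, lands at row 4
Move 7: X drops in col 0, lands at row 3
Move 8: O drops in col 0, lands at row 2
Move 9: X drops in col 5, lands at row 3
Move 10: O drops in col 2, lands at row 3
Move 11: X drops in col 0, lands at row 1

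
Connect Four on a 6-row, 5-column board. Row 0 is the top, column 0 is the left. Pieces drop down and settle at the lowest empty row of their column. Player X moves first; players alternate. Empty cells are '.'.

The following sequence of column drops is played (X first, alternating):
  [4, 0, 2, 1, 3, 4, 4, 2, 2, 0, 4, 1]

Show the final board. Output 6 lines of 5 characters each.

Answer: .....
.....
....X
..X.X
OOO.O
OOXXX

Derivation:
Move 1: X drops in col 4, lands at row 5
Move 2: O drops in col 0, lands at row 5
Move 3: X drops in col 2, lands at row 5
Move 4: O drops in col 1, lands at row 5
Move 5: X drops in col 3, lands at row 5
Move 6: O drops in col 4, lands at row 4
Move 7: X drops in col 4, lands at row 3
Move 8: O drops in col 2, lands at row 4
Move 9: X drops in col 2, lands at row 3
Move 10: O drops in col 0, lands at row 4
Move 11: X drops in col 4, lands at row 2
Move 12: O drops in col 1, lands at row 4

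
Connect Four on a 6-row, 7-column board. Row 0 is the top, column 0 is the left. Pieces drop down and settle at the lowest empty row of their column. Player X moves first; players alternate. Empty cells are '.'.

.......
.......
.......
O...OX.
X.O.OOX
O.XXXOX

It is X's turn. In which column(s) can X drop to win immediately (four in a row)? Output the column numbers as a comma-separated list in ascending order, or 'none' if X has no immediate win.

Answer: 1

Derivation:
col 0: drop X → no win
col 1: drop X → WIN!
col 2: drop X → no win
col 3: drop X → no win
col 4: drop X → no win
col 5: drop X → no win
col 6: drop X → no win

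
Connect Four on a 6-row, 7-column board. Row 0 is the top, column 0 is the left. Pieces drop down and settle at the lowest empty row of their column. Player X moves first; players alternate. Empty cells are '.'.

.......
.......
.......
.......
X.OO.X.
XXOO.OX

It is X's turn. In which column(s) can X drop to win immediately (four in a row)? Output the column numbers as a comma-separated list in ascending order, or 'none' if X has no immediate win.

col 0: drop X → no win
col 1: drop X → no win
col 2: drop X → no win
col 3: drop X → no win
col 4: drop X → no win
col 5: drop X → no win
col 6: drop X → no win

Answer: none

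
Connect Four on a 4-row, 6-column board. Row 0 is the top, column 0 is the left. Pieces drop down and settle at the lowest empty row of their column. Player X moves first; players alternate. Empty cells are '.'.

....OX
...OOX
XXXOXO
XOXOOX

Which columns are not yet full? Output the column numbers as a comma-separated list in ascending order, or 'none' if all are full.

Answer: 0,1,2,3

Derivation:
col 0: top cell = '.' → open
col 1: top cell = '.' → open
col 2: top cell = '.' → open
col 3: top cell = '.' → open
col 4: top cell = 'O' → FULL
col 5: top cell = 'X' → FULL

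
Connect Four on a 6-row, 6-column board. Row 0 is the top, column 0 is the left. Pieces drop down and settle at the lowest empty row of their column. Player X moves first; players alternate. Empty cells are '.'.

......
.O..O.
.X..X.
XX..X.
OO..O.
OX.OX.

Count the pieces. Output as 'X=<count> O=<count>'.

X=7 O=7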